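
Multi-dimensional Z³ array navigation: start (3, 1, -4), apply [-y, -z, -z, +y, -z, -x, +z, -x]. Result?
(1, 1, -6)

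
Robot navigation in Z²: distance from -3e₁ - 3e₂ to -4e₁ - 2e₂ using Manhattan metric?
2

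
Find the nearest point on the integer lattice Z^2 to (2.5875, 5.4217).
(3, 5)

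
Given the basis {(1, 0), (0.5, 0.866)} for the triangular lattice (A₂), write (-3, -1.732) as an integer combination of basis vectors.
-2b₁ - 2b₂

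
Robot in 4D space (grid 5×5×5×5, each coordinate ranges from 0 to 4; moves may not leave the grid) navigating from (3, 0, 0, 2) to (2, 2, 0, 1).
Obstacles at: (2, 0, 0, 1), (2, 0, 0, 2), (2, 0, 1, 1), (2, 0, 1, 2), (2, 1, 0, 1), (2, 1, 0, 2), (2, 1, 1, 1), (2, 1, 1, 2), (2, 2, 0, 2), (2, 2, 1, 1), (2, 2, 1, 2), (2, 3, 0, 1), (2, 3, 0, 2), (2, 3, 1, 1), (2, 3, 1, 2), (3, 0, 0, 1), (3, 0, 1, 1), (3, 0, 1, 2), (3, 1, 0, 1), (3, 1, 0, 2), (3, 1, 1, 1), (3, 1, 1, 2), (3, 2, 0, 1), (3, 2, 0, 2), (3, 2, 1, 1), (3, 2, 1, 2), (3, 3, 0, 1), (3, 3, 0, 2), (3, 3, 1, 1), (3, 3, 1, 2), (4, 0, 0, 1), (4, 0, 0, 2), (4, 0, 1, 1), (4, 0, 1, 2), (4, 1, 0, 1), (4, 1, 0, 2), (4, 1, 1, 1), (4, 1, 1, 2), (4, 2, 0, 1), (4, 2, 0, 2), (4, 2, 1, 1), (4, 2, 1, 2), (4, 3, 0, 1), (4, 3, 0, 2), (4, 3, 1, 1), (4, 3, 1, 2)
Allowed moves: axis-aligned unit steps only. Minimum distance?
8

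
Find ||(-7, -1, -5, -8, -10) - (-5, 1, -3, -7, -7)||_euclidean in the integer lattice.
4.69042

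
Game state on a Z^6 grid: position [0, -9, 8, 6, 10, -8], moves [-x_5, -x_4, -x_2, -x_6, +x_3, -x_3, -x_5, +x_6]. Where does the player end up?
(0, -10, 8, 5, 8, -8)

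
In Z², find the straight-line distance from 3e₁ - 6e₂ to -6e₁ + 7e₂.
15.8114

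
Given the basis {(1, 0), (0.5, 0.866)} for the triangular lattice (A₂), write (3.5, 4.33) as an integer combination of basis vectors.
b₁ + 5b₂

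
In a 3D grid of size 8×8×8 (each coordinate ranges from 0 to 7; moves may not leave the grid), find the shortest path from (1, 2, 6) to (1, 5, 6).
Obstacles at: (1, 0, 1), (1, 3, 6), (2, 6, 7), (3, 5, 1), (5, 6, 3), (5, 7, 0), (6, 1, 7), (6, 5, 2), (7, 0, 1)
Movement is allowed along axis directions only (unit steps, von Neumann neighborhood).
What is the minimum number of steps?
5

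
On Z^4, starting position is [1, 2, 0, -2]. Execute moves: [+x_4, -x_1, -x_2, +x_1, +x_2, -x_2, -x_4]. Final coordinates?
(1, 1, 0, -2)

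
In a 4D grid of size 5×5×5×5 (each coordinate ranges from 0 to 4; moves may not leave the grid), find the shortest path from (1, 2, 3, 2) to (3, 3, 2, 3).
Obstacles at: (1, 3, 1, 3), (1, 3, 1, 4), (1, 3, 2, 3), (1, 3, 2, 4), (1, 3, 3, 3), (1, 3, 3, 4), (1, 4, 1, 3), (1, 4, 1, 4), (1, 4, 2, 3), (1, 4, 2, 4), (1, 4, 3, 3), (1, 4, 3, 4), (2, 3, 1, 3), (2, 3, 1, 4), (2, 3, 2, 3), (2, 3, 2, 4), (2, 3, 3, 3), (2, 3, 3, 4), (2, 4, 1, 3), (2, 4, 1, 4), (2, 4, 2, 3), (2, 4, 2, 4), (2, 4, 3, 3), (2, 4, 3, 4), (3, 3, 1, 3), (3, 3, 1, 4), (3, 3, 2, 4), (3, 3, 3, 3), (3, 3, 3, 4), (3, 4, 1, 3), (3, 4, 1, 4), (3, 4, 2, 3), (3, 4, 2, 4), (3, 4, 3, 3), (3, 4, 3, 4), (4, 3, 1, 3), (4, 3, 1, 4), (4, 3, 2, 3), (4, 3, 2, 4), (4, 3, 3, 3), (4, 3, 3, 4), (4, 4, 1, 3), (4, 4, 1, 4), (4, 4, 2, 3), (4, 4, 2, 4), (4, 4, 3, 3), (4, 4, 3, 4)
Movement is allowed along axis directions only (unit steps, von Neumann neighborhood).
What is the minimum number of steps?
5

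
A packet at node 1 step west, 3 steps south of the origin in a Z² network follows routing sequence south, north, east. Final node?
(0, -3)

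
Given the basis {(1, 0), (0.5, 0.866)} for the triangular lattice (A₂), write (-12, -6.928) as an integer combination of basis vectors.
-8b₁ - 8b₂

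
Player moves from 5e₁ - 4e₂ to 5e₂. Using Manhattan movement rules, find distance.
14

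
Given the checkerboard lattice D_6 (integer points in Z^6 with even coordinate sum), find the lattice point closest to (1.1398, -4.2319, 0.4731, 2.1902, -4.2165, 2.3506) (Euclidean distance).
(1, -4, 1, 2, -4, 2)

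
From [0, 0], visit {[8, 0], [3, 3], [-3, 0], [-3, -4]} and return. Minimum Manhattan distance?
36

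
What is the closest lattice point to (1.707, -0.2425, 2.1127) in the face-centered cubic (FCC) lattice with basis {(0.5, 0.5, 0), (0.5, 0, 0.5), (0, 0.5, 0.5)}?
(1.5, -0.5, 2)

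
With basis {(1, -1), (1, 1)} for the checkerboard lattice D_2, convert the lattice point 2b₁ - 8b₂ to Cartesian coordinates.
(-6, -10)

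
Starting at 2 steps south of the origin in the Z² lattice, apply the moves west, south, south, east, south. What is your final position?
(0, -5)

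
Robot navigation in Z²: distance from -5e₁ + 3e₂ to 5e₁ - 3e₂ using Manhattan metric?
16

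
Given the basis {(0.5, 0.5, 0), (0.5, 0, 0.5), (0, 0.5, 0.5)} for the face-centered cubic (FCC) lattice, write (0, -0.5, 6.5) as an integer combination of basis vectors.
-7b₁ + 7b₂ + 6b₃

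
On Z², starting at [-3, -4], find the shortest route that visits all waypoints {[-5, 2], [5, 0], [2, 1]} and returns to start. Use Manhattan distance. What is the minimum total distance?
32
(one optimal route: (-3, -4) → (-5, 2) → (2, 1) → (5, 0) → (-3, -4))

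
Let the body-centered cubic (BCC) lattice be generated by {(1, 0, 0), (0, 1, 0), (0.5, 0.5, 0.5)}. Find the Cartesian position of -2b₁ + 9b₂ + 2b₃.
(-1, 10, 1)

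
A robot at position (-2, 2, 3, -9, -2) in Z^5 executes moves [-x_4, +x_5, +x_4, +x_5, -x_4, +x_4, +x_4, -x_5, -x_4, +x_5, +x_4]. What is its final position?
(-2, 2, 3, -8, 0)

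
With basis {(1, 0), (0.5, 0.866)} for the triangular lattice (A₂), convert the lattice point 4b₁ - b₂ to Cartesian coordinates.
(3.5, -0.866)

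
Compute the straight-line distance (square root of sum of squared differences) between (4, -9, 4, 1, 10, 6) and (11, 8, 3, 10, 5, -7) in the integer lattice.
24.779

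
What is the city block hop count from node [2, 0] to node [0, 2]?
4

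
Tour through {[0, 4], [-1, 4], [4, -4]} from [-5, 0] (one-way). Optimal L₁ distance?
21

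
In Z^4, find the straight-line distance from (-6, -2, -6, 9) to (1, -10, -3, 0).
14.2478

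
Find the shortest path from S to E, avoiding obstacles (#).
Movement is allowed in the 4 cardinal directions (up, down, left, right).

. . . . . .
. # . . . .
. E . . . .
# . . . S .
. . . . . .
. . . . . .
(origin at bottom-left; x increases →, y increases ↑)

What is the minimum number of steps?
4
(one shortest path: (4, 2) → (3, 2) → (2, 2) → (1, 2) → (1, 3))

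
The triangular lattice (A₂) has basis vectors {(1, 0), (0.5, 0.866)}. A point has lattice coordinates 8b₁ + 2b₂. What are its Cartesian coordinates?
(9, 1.732)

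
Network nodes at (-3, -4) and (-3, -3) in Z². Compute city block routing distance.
1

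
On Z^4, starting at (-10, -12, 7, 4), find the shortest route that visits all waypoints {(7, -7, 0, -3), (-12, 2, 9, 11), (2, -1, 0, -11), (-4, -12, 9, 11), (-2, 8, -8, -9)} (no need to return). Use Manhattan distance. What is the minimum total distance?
128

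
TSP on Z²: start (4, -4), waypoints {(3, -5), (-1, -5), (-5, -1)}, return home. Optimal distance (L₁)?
26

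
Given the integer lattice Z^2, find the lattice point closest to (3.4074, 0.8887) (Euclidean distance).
(3, 1)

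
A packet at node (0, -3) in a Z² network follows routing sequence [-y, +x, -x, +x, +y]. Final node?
(1, -3)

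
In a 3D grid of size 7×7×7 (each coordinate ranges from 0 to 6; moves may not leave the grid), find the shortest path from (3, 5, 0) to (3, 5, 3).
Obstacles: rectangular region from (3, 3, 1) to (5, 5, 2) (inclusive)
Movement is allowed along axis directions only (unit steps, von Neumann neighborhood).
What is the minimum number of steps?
5
(one shortest path: (3, 5, 0) → (2, 5, 0) → (2, 5, 1) → (2, 5, 2) → (2, 5, 3) → (3, 5, 3))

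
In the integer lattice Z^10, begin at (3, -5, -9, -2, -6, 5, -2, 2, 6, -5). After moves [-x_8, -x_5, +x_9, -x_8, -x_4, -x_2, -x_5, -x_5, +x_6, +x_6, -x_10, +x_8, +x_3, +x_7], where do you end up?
(3, -6, -8, -3, -9, 7, -1, 1, 7, -6)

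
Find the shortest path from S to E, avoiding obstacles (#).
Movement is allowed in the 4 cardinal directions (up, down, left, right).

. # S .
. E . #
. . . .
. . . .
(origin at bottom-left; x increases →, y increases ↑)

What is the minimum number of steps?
2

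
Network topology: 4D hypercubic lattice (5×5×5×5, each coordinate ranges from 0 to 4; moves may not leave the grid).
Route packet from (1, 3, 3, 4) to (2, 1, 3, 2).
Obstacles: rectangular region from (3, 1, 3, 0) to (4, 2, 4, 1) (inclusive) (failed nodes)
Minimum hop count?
5
(one shortest path: (1, 3, 3, 4) → (2, 3, 3, 4) → (2, 2, 3, 4) → (2, 1, 3, 4) → (2, 1, 3, 3) → (2, 1, 3, 2))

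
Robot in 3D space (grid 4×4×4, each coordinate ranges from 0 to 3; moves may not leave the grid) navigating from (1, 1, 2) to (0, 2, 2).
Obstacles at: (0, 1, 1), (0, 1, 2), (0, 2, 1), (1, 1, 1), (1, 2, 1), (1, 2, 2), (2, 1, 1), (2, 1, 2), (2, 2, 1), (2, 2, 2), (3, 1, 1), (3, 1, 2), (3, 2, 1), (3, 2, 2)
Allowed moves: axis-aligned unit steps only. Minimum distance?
4
(one shortest path: (1, 1, 2) → (1, 1, 3) → (0, 1, 3) → (0, 2, 3) → (0, 2, 2))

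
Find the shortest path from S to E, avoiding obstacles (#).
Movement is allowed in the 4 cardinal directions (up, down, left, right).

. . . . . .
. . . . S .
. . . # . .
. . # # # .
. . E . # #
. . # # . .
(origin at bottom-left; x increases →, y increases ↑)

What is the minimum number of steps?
7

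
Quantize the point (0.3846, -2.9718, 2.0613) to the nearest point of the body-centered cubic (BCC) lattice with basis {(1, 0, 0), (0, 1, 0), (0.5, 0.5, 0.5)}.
(0, -3, 2)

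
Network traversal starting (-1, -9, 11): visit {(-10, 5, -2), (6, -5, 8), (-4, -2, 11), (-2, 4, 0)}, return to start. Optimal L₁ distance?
86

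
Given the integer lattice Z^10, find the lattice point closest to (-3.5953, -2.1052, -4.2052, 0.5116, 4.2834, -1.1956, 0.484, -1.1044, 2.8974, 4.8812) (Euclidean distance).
(-4, -2, -4, 1, 4, -1, 0, -1, 3, 5)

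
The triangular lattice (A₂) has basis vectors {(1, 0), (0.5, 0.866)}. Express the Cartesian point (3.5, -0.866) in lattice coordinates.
4b₁ - b₂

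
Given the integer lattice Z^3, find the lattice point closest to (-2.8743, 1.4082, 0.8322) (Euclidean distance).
(-3, 1, 1)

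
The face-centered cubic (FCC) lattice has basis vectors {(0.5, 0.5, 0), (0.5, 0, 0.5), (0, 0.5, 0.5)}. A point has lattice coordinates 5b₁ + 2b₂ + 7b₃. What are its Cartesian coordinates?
(3.5, 6, 4.5)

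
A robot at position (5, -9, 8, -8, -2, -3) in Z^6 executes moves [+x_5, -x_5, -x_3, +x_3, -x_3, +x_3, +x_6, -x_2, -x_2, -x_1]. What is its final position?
(4, -11, 8, -8, -2, -2)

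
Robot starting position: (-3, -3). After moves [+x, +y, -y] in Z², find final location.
(-2, -3)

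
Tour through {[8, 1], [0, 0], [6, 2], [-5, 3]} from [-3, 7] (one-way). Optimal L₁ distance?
25
(one optimal route: (-3, 7) → (-5, 3) → (0, 0) → (6, 2) → (8, 1))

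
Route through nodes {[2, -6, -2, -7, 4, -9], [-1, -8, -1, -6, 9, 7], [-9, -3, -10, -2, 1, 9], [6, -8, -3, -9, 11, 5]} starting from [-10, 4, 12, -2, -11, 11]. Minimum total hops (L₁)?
126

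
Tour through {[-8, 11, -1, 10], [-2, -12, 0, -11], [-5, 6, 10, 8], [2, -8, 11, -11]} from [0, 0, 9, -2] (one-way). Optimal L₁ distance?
111
(one optimal route: (0, 0, 9, -2) → (2, -8, 11, -11) → (-2, -12, 0, -11) → (-5, 6, 10, 8) → (-8, 11, -1, 10))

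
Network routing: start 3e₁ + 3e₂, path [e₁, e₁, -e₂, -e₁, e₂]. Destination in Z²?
(4, 3)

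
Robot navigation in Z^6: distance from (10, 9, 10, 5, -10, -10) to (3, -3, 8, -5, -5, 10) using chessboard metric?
20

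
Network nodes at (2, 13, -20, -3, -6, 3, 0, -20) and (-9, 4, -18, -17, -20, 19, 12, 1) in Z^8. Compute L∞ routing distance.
21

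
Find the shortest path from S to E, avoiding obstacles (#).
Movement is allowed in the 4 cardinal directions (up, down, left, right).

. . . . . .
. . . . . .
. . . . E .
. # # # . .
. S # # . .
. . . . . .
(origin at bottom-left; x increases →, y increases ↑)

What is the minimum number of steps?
7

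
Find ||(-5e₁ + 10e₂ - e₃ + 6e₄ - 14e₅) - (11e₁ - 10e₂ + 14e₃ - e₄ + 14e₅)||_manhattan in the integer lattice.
86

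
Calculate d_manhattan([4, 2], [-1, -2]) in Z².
9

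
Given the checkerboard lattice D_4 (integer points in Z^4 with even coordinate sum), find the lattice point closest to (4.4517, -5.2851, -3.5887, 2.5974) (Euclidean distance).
(4, -5, -4, 3)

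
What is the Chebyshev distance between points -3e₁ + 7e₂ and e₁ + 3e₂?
4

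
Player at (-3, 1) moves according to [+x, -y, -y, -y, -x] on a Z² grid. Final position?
(-3, -2)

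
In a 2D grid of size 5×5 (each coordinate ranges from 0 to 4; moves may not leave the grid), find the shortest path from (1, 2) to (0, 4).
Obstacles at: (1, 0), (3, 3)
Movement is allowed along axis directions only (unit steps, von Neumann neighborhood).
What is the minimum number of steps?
3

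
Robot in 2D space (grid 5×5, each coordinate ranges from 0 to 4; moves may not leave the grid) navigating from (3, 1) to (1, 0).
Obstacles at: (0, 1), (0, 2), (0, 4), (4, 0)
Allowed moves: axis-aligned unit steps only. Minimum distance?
3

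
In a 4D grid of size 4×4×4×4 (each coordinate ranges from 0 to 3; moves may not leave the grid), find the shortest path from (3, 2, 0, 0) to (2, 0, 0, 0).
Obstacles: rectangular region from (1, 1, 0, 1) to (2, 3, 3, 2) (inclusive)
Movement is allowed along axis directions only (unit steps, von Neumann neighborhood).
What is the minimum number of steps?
3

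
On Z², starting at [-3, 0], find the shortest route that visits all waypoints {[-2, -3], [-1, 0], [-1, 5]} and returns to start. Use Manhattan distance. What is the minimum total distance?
20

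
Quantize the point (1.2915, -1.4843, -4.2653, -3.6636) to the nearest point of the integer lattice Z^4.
(1, -1, -4, -4)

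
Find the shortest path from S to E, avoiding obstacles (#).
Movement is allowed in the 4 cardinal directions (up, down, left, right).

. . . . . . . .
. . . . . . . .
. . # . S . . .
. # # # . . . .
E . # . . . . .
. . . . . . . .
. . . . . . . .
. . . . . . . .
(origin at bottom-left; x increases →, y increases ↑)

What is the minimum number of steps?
8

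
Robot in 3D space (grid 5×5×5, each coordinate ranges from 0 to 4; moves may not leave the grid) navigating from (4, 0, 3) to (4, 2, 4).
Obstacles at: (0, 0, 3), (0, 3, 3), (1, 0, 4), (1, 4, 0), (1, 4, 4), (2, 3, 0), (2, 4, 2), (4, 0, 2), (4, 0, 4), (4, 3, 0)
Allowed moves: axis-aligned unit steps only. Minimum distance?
3
(one shortest path: (4, 0, 3) → (4, 1, 3) → (4, 2, 3) → (4, 2, 4))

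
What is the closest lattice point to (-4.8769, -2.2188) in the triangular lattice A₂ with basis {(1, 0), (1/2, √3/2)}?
(-5, -1.732)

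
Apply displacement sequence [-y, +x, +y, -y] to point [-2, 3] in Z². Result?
(-1, 2)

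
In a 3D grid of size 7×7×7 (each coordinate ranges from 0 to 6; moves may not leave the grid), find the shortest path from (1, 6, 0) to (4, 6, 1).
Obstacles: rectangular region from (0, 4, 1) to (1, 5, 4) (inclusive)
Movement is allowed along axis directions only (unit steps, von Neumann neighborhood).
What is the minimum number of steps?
4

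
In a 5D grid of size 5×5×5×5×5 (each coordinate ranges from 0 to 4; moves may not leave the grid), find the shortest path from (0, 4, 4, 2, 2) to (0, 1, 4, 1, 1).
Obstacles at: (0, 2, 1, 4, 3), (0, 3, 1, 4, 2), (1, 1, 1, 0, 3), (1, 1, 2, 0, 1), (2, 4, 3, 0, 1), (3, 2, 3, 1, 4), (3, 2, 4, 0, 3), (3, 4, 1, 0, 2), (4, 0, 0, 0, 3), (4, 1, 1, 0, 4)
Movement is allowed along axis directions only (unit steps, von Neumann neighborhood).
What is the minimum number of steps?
5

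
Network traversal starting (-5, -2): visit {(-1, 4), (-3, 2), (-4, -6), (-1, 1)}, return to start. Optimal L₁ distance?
28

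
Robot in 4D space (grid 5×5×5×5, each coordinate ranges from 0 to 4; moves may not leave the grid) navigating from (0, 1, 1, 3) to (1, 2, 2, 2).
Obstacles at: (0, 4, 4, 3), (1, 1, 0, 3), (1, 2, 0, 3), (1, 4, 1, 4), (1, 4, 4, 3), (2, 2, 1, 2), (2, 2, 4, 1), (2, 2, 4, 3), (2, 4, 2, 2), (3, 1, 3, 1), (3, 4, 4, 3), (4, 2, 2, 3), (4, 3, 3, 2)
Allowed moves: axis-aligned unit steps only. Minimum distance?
4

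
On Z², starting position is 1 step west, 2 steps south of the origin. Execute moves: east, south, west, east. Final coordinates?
(0, -3)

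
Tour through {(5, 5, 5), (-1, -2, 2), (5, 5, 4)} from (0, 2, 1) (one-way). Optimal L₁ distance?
22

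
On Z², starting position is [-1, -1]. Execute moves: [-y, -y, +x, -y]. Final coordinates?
(0, -4)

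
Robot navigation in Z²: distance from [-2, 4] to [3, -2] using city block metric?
11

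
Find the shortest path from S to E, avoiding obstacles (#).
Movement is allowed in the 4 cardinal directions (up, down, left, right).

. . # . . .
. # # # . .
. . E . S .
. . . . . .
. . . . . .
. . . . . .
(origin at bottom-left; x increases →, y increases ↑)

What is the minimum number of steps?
2
(one shortest path: (4, 3) → (3, 3) → (2, 3))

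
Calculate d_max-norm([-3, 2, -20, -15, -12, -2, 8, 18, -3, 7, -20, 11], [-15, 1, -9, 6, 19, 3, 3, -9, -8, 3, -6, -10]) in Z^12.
31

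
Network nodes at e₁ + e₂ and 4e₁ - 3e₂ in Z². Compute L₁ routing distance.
7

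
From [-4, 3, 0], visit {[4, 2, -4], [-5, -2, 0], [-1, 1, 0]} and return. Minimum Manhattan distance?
36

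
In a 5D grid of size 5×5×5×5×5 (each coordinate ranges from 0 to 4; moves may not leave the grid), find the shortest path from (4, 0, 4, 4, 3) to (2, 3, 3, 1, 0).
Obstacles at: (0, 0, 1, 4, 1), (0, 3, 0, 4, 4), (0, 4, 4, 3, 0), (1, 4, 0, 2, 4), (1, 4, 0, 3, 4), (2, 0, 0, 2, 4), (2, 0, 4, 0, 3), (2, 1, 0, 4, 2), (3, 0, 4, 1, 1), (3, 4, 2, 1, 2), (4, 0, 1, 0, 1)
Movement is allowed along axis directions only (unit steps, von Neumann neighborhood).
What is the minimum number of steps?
12
(one shortest path: (4, 0, 4, 4, 3) → (3, 0, 4, 4, 3) → (2, 0, 4, 4, 3) → (2, 1, 4, 4, 3) → (2, 2, 4, 4, 3) → (2, 3, 4, 4, 3) → (2, 3, 3, 4, 3) → (2, 3, 3, 3, 3) → (2, 3, 3, 2, 3) → (2, 3, 3, 1, 3) → (2, 3, 3, 1, 2) → (2, 3, 3, 1, 1) → (2, 3, 3, 1, 0))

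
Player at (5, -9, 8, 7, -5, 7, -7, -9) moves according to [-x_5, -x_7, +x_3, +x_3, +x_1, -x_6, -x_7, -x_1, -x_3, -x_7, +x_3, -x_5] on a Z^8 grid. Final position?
(5, -9, 10, 7, -7, 6, -10, -9)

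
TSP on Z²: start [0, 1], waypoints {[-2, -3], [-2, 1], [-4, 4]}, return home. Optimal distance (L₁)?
22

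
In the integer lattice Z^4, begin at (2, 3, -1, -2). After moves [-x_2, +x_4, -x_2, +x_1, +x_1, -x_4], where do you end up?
(4, 1, -1, -2)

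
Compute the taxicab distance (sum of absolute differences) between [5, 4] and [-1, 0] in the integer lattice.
10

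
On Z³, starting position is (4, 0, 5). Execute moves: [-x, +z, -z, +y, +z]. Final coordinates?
(3, 1, 6)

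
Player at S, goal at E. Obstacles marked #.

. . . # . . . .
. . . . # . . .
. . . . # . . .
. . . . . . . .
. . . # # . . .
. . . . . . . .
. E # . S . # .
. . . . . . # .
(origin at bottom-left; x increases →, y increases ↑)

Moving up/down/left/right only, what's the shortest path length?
5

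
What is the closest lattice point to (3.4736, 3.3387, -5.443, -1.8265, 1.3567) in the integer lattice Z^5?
(3, 3, -5, -2, 1)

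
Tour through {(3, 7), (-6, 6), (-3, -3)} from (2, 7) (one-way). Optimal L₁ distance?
23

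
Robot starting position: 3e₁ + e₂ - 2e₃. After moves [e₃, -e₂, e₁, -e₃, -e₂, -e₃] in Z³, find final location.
(4, -1, -3)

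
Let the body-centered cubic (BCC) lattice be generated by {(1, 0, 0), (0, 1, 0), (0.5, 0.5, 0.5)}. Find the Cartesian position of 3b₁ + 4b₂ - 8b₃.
(-1, 0, -4)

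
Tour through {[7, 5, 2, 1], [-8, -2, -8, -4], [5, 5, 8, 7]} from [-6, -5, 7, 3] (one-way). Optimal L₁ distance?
77
(one optimal route: (-6, -5, 7, 3) → (5, 5, 8, 7) → (7, 5, 2, 1) → (-8, -2, -8, -4))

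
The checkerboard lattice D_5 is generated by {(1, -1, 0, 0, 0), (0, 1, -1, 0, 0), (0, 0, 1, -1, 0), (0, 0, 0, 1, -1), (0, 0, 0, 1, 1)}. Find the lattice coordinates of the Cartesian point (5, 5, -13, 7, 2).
5b₁ + 10b₂ - 3b₃ + b₄ + 3b₅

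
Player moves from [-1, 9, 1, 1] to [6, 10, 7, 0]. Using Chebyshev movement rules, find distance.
7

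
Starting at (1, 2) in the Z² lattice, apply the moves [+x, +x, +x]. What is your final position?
(4, 2)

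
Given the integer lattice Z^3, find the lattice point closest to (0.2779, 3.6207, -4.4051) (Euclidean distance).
(0, 4, -4)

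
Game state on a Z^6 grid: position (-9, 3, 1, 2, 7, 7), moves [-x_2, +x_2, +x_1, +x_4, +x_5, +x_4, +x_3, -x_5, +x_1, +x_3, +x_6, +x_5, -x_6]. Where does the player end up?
(-7, 3, 3, 4, 8, 7)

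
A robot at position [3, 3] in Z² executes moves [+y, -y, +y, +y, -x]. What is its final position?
(2, 5)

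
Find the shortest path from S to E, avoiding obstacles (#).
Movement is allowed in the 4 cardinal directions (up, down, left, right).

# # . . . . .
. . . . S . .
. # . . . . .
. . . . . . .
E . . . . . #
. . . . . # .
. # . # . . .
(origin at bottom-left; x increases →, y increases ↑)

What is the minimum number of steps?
7
(one shortest path: (4, 5) → (3, 5) → (2, 5) → (1, 5) → (0, 5) → (0, 4) → (0, 3) → (0, 2))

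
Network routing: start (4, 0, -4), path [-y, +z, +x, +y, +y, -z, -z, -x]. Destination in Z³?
(4, 1, -5)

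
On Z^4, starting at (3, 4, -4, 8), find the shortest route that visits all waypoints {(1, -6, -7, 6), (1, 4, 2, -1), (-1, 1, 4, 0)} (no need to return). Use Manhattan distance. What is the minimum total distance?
51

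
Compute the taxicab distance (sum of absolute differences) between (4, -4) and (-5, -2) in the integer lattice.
11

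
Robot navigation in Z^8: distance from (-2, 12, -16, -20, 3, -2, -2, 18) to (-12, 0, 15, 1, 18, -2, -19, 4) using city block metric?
120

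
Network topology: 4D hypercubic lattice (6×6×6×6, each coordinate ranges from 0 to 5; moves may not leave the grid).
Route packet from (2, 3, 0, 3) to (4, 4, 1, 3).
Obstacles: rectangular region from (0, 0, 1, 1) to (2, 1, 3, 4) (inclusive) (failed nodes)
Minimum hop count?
4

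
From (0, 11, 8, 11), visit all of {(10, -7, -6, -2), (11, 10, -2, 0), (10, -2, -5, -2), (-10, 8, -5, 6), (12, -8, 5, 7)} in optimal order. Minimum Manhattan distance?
110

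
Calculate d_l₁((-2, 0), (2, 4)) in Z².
8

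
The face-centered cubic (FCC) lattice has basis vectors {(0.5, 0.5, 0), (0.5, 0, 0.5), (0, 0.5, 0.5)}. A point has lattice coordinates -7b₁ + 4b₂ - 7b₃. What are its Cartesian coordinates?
(-1.5, -7, -1.5)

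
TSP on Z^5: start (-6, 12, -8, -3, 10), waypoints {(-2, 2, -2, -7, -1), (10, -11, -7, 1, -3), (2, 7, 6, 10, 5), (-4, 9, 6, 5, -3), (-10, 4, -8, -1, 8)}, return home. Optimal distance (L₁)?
202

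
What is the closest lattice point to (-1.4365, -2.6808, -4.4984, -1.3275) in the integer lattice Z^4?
(-1, -3, -4, -1)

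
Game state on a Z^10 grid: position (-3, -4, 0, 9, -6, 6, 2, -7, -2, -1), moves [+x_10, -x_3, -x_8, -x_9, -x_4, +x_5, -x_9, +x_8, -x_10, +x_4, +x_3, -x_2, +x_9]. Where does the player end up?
(-3, -5, 0, 9, -5, 6, 2, -7, -3, -1)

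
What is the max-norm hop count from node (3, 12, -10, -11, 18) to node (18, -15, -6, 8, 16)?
27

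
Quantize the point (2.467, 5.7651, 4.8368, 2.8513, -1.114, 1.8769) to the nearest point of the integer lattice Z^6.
(2, 6, 5, 3, -1, 2)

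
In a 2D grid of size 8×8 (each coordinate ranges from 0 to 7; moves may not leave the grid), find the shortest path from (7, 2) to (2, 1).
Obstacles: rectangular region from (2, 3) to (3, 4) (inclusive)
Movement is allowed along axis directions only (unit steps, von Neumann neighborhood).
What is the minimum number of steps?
6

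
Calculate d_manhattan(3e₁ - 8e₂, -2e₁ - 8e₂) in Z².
5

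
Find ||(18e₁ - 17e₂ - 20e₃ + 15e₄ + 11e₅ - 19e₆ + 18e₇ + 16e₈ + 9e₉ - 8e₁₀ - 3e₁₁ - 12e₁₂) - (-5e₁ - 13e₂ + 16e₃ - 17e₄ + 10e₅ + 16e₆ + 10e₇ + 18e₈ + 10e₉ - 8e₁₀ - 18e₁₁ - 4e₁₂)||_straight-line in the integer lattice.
66.7008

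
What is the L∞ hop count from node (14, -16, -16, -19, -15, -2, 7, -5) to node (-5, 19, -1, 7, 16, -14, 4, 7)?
35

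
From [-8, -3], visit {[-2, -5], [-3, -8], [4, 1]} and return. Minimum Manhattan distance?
42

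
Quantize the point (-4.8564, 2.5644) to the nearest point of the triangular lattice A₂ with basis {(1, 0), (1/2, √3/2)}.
(-4.5, 2.598)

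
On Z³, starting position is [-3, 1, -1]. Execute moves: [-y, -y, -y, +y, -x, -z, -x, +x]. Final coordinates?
(-4, -1, -2)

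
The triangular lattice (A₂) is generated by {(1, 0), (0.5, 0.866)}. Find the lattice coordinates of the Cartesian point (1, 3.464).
-b₁ + 4b₂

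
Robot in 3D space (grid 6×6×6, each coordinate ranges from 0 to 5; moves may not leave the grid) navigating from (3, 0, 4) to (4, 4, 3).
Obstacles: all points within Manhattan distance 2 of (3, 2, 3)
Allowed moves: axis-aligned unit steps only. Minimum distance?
8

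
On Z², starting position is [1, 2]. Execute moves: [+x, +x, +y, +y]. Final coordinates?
(3, 4)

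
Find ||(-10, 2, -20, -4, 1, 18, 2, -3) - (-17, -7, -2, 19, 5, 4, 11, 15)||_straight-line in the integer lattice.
40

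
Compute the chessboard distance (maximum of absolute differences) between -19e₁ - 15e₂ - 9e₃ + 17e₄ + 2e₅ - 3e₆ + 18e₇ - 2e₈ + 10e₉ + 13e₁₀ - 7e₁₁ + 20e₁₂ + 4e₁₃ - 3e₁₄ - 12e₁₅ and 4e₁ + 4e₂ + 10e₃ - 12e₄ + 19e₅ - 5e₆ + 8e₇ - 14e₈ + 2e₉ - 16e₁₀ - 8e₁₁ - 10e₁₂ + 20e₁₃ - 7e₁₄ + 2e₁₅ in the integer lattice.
30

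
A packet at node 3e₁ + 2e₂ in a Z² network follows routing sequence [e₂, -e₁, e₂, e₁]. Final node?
(3, 4)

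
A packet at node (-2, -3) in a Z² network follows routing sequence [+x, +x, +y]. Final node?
(0, -2)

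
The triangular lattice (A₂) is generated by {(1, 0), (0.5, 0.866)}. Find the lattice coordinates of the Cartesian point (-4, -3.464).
-2b₁ - 4b₂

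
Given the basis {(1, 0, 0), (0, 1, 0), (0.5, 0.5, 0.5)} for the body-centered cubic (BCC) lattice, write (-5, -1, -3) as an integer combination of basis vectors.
-2b₁ + 2b₂ - 6b₃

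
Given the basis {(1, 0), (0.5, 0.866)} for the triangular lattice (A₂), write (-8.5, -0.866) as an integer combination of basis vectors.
-8b₁ - b₂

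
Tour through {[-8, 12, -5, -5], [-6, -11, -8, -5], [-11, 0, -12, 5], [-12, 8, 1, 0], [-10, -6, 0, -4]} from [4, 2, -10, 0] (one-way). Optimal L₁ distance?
112
(one optimal route: (4, 2, -10, 0) → (-11, 0, -12, 5) → (-6, -11, -8, -5) → (-10, -6, 0, -4) → (-12, 8, 1, 0) → (-8, 12, -5, -5))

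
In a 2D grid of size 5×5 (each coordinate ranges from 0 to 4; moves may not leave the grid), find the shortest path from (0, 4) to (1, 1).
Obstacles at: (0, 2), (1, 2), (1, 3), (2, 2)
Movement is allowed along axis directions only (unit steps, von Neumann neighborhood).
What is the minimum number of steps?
8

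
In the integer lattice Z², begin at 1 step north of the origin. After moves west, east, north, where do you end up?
(0, 2)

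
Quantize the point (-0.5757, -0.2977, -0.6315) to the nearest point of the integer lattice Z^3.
(-1, 0, -1)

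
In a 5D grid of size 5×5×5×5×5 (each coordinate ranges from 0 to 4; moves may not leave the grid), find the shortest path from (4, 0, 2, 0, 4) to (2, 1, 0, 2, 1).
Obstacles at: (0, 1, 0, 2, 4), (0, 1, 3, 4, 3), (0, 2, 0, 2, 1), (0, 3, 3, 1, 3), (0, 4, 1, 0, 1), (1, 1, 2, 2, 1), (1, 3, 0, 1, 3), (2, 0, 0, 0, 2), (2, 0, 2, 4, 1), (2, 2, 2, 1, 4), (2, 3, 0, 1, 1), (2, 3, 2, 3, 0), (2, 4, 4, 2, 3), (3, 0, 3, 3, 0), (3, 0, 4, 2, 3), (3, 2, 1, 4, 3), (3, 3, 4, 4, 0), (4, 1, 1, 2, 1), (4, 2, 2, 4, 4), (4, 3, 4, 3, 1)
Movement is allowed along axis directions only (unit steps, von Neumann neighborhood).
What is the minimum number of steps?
10
(one shortest path: (4, 0, 2, 0, 4) → (3, 0, 2, 0, 4) → (2, 0, 2, 0, 4) → (2, 1, 2, 0, 4) → (2, 1, 1, 0, 4) → (2, 1, 0, 0, 4) → (2, 1, 0, 1, 4) → (2, 1, 0, 2, 4) → (2, 1, 0, 2, 3) → (2, 1, 0, 2, 2) → (2, 1, 0, 2, 1))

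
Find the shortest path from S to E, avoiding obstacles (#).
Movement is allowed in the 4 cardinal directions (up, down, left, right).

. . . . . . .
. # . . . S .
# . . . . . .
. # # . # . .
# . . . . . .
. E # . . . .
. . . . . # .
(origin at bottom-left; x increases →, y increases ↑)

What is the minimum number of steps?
8
(one shortest path: (5, 5) → (4, 5) → (3, 5) → (3, 4) → (3, 3) → (3, 2) → (2, 2) → (1, 2) → (1, 1))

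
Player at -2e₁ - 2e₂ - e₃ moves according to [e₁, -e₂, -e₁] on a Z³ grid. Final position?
(-2, -3, -1)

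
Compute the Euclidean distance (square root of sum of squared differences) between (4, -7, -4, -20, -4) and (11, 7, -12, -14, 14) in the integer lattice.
25.865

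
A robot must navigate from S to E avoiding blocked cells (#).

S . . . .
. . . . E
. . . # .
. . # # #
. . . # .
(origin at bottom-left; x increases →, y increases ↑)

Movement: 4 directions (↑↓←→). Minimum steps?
5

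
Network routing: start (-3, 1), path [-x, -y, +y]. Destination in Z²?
(-4, 1)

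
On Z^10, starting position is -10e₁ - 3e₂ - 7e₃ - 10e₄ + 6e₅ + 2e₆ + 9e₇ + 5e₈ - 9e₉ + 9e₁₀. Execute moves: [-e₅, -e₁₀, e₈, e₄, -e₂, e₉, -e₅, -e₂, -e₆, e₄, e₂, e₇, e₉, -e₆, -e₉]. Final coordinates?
(-10, -4, -7, -8, 4, 0, 10, 6, -8, 8)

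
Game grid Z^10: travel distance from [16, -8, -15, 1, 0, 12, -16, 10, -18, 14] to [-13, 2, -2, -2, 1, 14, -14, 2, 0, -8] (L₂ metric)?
44.7214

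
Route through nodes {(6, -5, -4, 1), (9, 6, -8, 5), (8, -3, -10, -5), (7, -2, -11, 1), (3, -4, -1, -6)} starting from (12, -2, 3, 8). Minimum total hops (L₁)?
79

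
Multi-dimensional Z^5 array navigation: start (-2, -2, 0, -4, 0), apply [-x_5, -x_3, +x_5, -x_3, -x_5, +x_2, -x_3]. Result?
(-2, -1, -3, -4, -1)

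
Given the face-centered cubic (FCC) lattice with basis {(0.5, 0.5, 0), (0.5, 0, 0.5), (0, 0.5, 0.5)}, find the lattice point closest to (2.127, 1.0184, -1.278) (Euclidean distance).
(2, 1, -1)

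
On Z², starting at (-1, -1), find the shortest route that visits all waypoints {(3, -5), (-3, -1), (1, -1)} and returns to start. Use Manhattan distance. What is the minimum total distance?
20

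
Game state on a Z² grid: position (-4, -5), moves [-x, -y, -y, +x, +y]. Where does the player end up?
(-4, -6)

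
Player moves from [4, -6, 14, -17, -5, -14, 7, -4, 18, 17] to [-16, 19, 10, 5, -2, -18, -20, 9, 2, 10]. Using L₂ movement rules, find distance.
52.469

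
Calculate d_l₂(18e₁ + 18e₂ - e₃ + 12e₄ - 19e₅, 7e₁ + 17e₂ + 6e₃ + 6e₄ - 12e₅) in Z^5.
16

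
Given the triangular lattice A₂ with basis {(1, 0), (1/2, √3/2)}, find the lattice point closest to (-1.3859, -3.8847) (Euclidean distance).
(-1.5, -4.33)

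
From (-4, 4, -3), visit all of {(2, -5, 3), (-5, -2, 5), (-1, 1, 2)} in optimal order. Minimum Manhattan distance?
33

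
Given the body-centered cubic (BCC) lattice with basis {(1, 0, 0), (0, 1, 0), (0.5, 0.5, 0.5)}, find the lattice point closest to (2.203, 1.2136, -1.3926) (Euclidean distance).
(2.5, 1.5, -1.5)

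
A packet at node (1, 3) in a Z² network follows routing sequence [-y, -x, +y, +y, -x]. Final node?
(-1, 4)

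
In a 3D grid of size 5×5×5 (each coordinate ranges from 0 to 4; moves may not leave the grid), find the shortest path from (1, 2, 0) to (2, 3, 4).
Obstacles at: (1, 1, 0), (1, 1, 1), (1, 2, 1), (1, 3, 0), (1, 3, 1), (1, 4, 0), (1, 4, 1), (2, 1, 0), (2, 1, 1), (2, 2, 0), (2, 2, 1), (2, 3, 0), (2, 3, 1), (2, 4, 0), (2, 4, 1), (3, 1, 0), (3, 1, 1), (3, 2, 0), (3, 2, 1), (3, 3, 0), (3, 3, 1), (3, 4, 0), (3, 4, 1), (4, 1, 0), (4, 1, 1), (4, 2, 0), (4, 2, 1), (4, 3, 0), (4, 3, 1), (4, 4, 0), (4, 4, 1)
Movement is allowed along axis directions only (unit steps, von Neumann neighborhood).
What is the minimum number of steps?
8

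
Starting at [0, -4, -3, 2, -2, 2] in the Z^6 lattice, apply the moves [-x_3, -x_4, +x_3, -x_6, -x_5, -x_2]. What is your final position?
(0, -5, -3, 1, -3, 1)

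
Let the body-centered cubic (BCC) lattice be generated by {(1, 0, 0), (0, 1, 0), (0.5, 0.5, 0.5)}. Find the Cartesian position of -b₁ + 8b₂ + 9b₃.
(3.5, 12.5, 4.5)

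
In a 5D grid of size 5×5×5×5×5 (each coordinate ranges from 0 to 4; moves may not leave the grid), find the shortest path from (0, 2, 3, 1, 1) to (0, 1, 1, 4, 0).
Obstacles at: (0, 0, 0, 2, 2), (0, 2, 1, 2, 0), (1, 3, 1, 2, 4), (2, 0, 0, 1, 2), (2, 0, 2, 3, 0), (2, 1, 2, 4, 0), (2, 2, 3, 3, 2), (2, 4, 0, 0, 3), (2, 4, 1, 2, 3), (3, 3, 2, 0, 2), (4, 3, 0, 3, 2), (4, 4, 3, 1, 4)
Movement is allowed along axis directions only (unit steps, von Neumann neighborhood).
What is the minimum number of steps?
7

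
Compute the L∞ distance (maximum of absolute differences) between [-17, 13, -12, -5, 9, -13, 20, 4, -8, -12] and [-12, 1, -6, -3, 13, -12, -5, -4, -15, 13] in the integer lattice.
25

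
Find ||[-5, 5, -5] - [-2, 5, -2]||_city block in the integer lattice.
6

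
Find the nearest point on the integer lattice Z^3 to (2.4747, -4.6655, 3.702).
(2, -5, 4)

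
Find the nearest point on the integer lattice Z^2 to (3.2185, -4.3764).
(3, -4)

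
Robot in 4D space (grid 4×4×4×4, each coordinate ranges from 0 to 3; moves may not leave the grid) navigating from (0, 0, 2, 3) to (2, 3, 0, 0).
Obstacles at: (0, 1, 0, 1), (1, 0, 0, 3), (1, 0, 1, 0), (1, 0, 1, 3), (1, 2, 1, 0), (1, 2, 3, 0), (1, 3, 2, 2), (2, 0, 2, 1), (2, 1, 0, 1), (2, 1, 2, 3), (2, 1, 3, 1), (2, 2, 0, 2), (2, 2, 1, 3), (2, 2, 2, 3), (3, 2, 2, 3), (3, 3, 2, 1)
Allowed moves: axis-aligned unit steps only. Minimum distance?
10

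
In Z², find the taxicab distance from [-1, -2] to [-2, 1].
4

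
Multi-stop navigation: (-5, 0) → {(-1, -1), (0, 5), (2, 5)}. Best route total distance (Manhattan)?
14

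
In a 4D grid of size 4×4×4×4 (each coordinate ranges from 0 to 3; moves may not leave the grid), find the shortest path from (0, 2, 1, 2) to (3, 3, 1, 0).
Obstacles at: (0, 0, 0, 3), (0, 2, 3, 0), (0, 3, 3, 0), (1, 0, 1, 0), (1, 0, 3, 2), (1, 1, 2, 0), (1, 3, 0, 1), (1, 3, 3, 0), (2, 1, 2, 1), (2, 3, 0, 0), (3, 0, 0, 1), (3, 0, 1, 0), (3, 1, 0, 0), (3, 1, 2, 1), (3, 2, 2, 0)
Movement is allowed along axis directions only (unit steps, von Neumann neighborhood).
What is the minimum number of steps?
6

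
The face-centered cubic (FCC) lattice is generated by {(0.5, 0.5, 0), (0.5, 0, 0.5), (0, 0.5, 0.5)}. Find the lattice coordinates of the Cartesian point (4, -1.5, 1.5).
b₁ + 7b₂ - 4b₃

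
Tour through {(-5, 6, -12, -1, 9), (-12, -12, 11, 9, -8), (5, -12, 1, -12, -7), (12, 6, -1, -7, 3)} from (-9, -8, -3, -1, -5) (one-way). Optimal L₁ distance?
165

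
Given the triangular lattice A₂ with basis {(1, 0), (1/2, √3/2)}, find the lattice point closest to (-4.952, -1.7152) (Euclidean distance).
(-5, -1.732)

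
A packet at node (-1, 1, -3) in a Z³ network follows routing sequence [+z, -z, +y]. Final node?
(-1, 2, -3)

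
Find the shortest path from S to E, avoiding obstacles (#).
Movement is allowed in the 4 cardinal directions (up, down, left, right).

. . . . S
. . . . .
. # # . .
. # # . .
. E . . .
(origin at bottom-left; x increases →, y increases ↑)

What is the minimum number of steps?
7
(one shortest path: (4, 4) → (3, 4) → (3, 3) → (3, 2) → (3, 1) → (3, 0) → (2, 0) → (1, 0))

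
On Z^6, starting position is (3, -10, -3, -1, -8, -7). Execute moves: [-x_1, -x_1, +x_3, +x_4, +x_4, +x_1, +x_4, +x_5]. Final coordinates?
(2, -10, -2, 2, -7, -7)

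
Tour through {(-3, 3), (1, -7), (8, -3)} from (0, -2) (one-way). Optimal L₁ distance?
33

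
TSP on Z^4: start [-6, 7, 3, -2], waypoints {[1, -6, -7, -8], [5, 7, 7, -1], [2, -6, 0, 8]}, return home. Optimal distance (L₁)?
108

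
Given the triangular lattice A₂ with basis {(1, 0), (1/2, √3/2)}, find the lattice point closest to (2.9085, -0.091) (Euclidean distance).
(3, 0)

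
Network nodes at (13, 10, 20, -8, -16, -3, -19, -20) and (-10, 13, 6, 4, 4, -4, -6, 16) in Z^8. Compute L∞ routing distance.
36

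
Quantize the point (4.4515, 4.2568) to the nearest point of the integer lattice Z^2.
(4, 4)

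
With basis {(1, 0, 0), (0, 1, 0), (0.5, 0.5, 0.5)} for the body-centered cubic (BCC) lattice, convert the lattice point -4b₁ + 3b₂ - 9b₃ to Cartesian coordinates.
(-8.5, -1.5, -4.5)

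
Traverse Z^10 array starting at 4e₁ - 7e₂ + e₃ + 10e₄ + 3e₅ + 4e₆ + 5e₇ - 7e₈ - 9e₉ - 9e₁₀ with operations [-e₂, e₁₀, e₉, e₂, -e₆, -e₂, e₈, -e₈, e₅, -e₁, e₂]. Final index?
(3, -7, 1, 10, 4, 3, 5, -7, -8, -8)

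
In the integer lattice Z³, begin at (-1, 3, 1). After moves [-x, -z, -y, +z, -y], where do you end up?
(-2, 1, 1)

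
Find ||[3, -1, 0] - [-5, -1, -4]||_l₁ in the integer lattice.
12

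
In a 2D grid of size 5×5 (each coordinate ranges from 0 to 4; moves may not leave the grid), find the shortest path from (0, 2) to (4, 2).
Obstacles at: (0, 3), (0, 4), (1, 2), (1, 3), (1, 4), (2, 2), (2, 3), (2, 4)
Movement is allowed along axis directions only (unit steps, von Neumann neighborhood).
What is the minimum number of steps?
6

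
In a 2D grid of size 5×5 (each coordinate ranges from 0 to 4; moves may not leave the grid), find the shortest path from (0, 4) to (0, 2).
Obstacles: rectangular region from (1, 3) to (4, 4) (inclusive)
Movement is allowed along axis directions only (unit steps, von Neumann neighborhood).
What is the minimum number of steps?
2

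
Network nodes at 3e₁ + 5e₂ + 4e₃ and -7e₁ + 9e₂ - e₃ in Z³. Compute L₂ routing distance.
11.8743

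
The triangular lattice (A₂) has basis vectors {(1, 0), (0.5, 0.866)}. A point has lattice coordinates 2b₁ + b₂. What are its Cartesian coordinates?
(2.5, 0.866)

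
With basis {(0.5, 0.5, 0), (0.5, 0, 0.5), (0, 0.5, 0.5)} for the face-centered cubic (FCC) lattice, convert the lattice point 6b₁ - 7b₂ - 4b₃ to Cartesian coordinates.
(-0.5, 1, -5.5)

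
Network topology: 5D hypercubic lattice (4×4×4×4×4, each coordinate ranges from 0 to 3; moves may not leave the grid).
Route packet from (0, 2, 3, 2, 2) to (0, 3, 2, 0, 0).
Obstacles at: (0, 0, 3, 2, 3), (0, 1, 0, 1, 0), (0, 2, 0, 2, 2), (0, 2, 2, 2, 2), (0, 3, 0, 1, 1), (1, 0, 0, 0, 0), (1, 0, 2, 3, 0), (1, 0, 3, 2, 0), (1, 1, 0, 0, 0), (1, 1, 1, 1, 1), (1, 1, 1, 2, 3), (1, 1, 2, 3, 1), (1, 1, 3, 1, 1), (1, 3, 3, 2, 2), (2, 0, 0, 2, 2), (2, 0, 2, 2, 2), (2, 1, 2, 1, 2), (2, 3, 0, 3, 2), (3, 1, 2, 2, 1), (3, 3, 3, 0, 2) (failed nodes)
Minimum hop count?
6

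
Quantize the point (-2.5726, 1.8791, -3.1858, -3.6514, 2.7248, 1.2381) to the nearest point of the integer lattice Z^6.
(-3, 2, -3, -4, 3, 1)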